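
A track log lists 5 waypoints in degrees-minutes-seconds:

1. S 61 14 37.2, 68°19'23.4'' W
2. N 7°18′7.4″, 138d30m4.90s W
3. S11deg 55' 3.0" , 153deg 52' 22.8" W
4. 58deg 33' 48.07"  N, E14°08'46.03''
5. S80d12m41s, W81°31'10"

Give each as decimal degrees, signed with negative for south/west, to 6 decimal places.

1. -61.243667, -68.323167
2. 7.302056, -138.501361
3. -11.917500, -153.873000
4. 58.563353, 14.146119
5. -80.211389, -81.519444

Point 1:
  Latitude: 61° + 14/60 + 37.2/3600 = 61 + 0.233333 + 0.010333 = 61.2436667
  S → negative
  Longitude: 68 + 19/60 + 23.4/3600 = 68.3231667
  W ⇒ negate
Point 2:
  Latitude: 18′ + 7.4″ = 18.12333′; 7 + 18.12333/60 = 7.3020556
  N → positive
  λ: 138 + 30/60 + 4.9/3600 = 138.5013611
  hemisphere W, so the sign is −
Point 3:
  φ: 11° + 55/60 + 3/3600 = 11 + 0.916667 + 0.000833 = 11.9175000
  S → negative
  Longitude: 153 + 52/60 + 22.8/3600 = 153.8730000
  W ⇒ negate
Point 4:
  Latitude: 33′ + 48.07″ = 33.80117′; 58 + 33.80117/60 = 58.5633528
  N → positive
  λ: 8′ + 46.03″ = 8.76717′; 14 + 8.76717/60 = 14.1461194
  E → positive
Point 5:
  Latitude: 80 + 12/60 + 41/3600 = 80.2113889
  hemisphere S, so the sign is −
  λ: 81 + 31/60 + 10/3600 = 81.5194444
  hemisphere W, so the sign is −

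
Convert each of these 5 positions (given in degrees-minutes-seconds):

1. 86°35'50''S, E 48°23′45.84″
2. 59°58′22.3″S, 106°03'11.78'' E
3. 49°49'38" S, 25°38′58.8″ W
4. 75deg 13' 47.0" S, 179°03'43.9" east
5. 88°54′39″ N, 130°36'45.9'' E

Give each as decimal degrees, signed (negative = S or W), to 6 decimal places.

Point 1:
  φ: 86 + 35/60 + 50/3600 = 86.5972222
  hemisphere S, so the sign is −
  λ: 23′ + 45.84″ = 23.76400′; 48 + 23.76400/60 = 48.3960667
  E ⇒ keep positive
Point 2:
  Lat: 59° + 58/60 + 22.3/3600 = 59 + 0.966667 + 0.006194 = 59.9728611
  hemisphere S, so the sign is −
  λ: 3′ + 11.78″ = 3.19633′; 106 + 3.19633/60 = 106.0532722
  E ⇒ keep positive
Point 3:
  Latitude: 49 + 49/60 + 38/3600 = 49.8272222
  hemisphere S, so the sign is −
  λ: 25° + 38/60 + 58.8/3600 = 25 + 0.633333 + 0.016333 = 25.6496667
  W → negative
Point 4:
  Latitude: 13′ + 47″ = 13.78333′; 75 + 13.78333/60 = 75.2297222
  hemisphere S, so the sign is −
  Lon: 179° + 3/60 + 43.9/3600 = 179 + 0.050000 + 0.012194 = 179.0621944
  E → positive
Point 5:
  Lat: 54′ + 39″ = 54.65000′; 88 + 54.65000/60 = 88.9108333
  N ⇒ keep positive
  Longitude: 36′ + 45.9″ = 36.76500′; 130 + 36.76500/60 = 130.6127500
  E ⇒ keep positive

1. -86.597222, 48.396067
2. -59.972861, 106.053272
3. -49.827222, -25.649667
4. -75.229722, 179.062194
5. 88.910833, 130.612750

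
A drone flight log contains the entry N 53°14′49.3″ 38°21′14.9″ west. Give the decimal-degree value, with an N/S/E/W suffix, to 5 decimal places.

Lat: 53 + 14/60 + 49.3/3600 = 53.247028
Lon: 21′ + 14.9″ = 21.24833′; 38 + 21.24833/60 = 38.354139

53.24703° N, 38.35414° W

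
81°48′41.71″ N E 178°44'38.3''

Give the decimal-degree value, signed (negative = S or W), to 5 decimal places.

Latitude: 81 + 48/60 + 41.71/3600 = 81.811586
N ⇒ keep positive
Longitude: 178° + 44/60 + 38.3/3600 = 178 + 0.733333 + 0.010639 = 178.743972
E → positive

81.81159, 178.74397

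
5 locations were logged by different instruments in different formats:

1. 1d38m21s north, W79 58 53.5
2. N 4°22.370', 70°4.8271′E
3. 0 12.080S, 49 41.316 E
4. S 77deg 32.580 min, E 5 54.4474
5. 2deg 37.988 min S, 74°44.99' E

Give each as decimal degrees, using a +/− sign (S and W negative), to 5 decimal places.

Point 1:
  Latitude: 38′ + 21″ = 38.35000′; 1 + 38.35000/60 = 1.639167
  N → positive
  Lon: 79° + 58/60 + 53.5/3600 = 79 + 0.966667 + 0.014861 = 79.981528
  W ⇒ negate
Point 2:
  φ: 22.37′ = 0.372833°; total 4.372833
  N → positive
  λ: 4.8271′ = 0.080452°; total 70.080452
  E ⇒ keep positive
Point 3:
  Latitude: 12.08′ = 0.201333°; total 0.201333
  S → negative
  Longitude: 41.316′ = 0.688600°; total 49.688600
  E ⇒ keep positive
Point 4:
  Lat: 32.58′ = 0.543000°; total 77.543000
  hemisphere S, so the sign is −
  Longitude: 5 + 54.4474/60 = 5.907457
  E ⇒ keep positive
Point 5:
  φ: 37.988′ = 0.633133°; total 2.633133
  S → negative
  Lon: 44.99′ = 0.749833°; total 74.749833
  E → positive

1. 1.63917, -79.98153
2. 4.37283, 70.08045
3. -0.20133, 49.68860
4. -77.54300, 5.90746
5. -2.63313, 74.74983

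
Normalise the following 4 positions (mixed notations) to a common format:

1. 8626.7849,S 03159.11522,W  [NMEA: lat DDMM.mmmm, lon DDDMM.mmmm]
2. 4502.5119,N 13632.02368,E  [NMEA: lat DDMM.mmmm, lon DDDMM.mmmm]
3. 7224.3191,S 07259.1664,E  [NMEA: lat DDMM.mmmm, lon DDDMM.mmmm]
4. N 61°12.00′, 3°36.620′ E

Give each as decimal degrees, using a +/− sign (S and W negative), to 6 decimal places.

1. -86.446415, -31.985254
2. 45.041865, 136.533728
3. -72.405318, 72.986107
4. 61.200000, 3.610333

Point 1:
  Lat: split at 2 digits → 86° and 26.7849′; 86 + 26.7849/60 = 86.4464150
  S → negative
  Lon: split at 3 digits → 031° and 59.11522′; 31 + 59.11522/60 = 31.9852537
  W → negative
Point 2:
  φ: degrees = first 2 digits = 45, minutes = 2.5119; 45 + 2.5119/60 = 45.0418650
  N → positive
  Longitude: split at 3 digits → 136° and 32.02368′; 136 + 32.02368/60 = 136.5337280
  E → positive
Point 3:
  φ: degrees = first 2 digits = 72, minutes = 24.3191; 72 + 24.3191/60 = 72.4053183
  S ⇒ negate
  Lon: split at 3 digits → 072° and 59.1664′; 72 + 59.1664/60 = 72.9861067
  E → positive
Point 4:
  Latitude: 12′ = 0.200000°; total 61.2000000
  N ⇒ keep positive
  Longitude: 3 + 36.62/60 = 3.6103333
  E → positive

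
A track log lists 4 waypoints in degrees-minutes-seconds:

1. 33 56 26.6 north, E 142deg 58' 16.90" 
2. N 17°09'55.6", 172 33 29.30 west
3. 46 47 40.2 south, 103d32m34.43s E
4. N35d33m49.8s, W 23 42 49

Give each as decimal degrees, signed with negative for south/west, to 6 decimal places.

1. 33.940722, 142.971361
2. 17.165444, -172.558139
3. -46.794500, 103.542897
4. 35.563833, -23.713611

Point 1:
  φ: 56′ + 26.6″ = 56.44333′; 33 + 56.44333/60 = 33.9407222
  N → positive
  Longitude: 142° + 58/60 + 16.9/3600 = 142 + 0.966667 + 0.004694 = 142.9713611
  E → positive
Point 2:
  Latitude: 17° + 9/60 + 55.6/3600 = 17 + 0.150000 + 0.015444 = 17.1654444
  N ⇒ keep positive
  λ: 33′ + 29.3″ = 33.48833′; 172 + 33.48833/60 = 172.5581389
  W → negative
Point 3:
  Lat: 46 + 47/60 + 40.2/3600 = 46.7945000
  hemisphere S, so the sign is −
  λ: 32′ + 34.43″ = 32.57383′; 103 + 32.57383/60 = 103.5428972
  E ⇒ keep positive
Point 4:
  φ: 35 + 33/60 + 49.8/3600 = 35.5638333
  N → positive
  Longitude: 23 + 42/60 + 49/3600 = 23.7136111
  W ⇒ negate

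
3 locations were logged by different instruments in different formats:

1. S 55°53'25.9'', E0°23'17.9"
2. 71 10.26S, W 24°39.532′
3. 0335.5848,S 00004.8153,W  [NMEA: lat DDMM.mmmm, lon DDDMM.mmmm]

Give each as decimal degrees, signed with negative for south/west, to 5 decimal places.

1. -55.89053, 0.38831
2. -71.17100, -24.65887
3. -3.59308, -0.08026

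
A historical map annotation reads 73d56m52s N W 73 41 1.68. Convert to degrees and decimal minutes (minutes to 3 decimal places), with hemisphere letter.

Latitude: 56 + 52/60 = 56.86667′
Lon: seconds/60 = 0.02800; minutes = 41 + 0.02800 = 41.02800

73° 56.867′ N, 73° 41.028′ W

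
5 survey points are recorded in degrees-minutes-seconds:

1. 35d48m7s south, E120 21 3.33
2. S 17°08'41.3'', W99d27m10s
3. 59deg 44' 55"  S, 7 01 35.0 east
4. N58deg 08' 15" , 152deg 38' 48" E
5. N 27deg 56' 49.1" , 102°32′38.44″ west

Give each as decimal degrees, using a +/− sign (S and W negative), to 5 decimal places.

Point 1:
  Lat: 35 + 48/60 + 7/3600 = 35.801944
  S → negative
  Longitude: 120 + 21/60 + 3.33/3600 = 120.350925
  E → positive
Point 2:
  Latitude: 17 + 8/60 + 41.3/3600 = 17.144806
  S ⇒ negate
  Lon: 99 + 27/60 + 10/3600 = 99.452778
  W → negative
Point 3:
  φ: 59 + 44/60 + 55/3600 = 59.748611
  S ⇒ negate
  λ: 1′ + 35″ = 1.58333′; 7 + 1.58333/60 = 7.026389
  E → positive
Point 4:
  Lat: 58 + 8/60 + 15/3600 = 58.137500
  N ⇒ keep positive
  Longitude: 152° + 38/60 + 48/3600 = 152 + 0.633333 + 0.013333 = 152.646667
  E → positive
Point 5:
  φ: 27 + 56/60 + 49.1/3600 = 27.946972
  N → positive
  Longitude: 102° + 32/60 + 38.44/3600 = 102 + 0.533333 + 0.010678 = 102.544011
  W → negative

1. -35.80194, 120.35093
2. -17.14481, -99.45278
3. -59.74861, 7.02639
4. 58.13750, 152.64667
5. 27.94697, -102.54401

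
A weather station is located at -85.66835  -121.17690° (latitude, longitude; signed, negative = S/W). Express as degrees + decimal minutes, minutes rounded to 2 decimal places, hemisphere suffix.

85° 40.10′ S, 121° 10.61′ W

Latitude is negative → S; |value| = 85.668350
Latitude: 85° + 0.668350 × 60 = 85° 40.1010′
Longitude is negative → W; |value| = 121.176900
λ: fractional part 0.176900 → 10.6140 minutes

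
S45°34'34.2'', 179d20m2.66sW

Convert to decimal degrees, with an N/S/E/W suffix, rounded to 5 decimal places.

Latitude: 45 + 34/60 + 34.2/3600 = 45.576167
Longitude: 179° + 20/60 + 2.66/3600 = 179 + 0.333333 + 0.000739 = 179.334072

45.57617° S, 179.33407° W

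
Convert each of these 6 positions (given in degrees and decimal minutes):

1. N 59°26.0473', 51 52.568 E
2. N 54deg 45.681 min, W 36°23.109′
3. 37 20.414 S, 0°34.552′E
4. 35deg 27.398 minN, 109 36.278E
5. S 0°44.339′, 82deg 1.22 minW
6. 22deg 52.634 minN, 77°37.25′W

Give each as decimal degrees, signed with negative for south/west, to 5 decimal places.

1. 59.43412, 51.87613
2. 54.76135, -36.38515
3. -37.34023, 0.57587
4. 35.45663, 109.60463
5. -0.73898, -82.02033
6. 22.87723, -77.62083

Point 1:
  φ: 59 + 26.0473/60 = 59.434122
  N ⇒ keep positive
  Longitude: 52.568′ = 0.876133°; total 51.876133
  E → positive
Point 2:
  Lat: 45.681′ = 0.761350°; total 54.761350
  N → positive
  Lon: 36 + 23.109/60 = 36.385150
  W → negative
Point 3:
  Lat: 20.414′ = 0.340233°; total 37.340233
  hemisphere S, so the sign is −
  Lon: 0 + 34.552/60 = 0.575867
  E → positive
Point 4:
  Latitude: 35 + 27.398/60 = 35.456633
  N → positive
  Lon: 36.278′ = 0.604633°; total 109.604633
  E → positive
Point 5:
  φ: 0 + 44.339/60 = 0.738983
  hemisphere S, so the sign is −
  Longitude: 82 + 1.22/60 = 82.020333
  hemisphere W, so the sign is −
Point 6:
  Lat: 22 + 52.634/60 = 22.877233
  N ⇒ keep positive
  Lon: 37.25′ = 0.620833°; total 77.620833
  W → negative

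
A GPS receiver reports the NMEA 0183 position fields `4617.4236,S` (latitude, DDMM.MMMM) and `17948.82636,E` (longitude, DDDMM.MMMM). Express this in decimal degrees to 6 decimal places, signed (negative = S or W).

Latitude: split at 2 digits → 46° and 17.4236′; 46 + 17.4236/60 = 46.2903933
S ⇒ negate
Longitude: split at 3 digits → 179° and 48.82636′; 179 + 48.82636/60 = 179.8137727
E → positive

-46.290393, 179.813773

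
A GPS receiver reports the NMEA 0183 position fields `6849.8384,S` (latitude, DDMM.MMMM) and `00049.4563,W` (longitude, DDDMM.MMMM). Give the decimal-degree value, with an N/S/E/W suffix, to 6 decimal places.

68.830640° S, 0.824272° W

Lat: degrees = first 2 digits = 68, minutes = 49.8384; 68 + 49.8384/60 = 68.8306400
Longitude: degrees = first 3 digits = 0, minutes = 49.4563; 0 + 49.4563/60 = 0.8242717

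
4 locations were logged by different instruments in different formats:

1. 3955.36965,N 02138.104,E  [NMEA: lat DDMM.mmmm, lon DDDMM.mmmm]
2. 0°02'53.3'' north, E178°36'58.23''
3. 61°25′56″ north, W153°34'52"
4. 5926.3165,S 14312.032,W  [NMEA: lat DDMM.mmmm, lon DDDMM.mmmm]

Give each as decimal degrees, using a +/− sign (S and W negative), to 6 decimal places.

Point 1:
  φ: degrees = first 2 digits = 39, minutes = 55.36965; 39 + 55.36965/60 = 39.9228275
  N ⇒ keep positive
  λ: split at 3 digits → 021° and 38.104′; 21 + 38.104/60 = 21.6350667
  E → positive
Point 2:
  Lat: 0 + 2/60 + 53.3/3600 = 0.0481389
  N ⇒ keep positive
  λ: 178 + 36/60 + 58.23/3600 = 178.6161750
  E ⇒ keep positive
Point 3:
  Latitude: 25′ + 56″ = 25.93333′; 61 + 25.93333/60 = 61.4322222
  N ⇒ keep positive
  Longitude: 34′ + 52″ = 34.86667′; 153 + 34.86667/60 = 153.5811111
  hemisphere W, so the sign is −
Point 4:
  Lat: degrees = first 2 digits = 59, minutes = 26.3165; 59 + 26.3165/60 = 59.4386083
  S ⇒ negate
  λ: degrees = first 3 digits = 143, minutes = 12.032; 143 + 12.032/60 = 143.2005333
  W → negative

1. 39.922828, 21.635067
2. 0.048139, 178.616175
3. 61.432222, -153.581111
4. -59.438608, -143.200533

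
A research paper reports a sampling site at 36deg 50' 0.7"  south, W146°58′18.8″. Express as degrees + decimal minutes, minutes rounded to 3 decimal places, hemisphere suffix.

36° 50.012′ S, 146° 58.313′ W

Lat: seconds/60 = 0.01167; minutes = 50 + 0.01167 = 50.01167
Lon: 58 + 18.8/60 = 58.31333′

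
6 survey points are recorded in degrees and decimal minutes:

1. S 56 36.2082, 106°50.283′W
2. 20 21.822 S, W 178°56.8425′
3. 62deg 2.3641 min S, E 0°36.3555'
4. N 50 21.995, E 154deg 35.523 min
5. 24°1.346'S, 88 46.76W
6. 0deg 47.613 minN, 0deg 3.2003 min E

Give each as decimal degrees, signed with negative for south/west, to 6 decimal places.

Point 1:
  φ: 36.2082′ = 0.603470°; total 56.6034700
  S ⇒ negate
  Lon: 50.283′ = 0.838050°; total 106.8380500
  W → negative
Point 2:
  φ: 20 + 21.822/60 = 20.3637000
  hemisphere S, so the sign is −
  Longitude: 56.8425′ = 0.947375°; total 178.9473750
  W → negative
Point 3:
  φ: 2.3641′ = 0.039402°; total 62.0394017
  hemisphere S, so the sign is −
  λ: 0 + 36.3555/60 = 0.6059250
  E ⇒ keep positive
Point 4:
  φ: 21.995′ = 0.366583°; total 50.3665833
  N ⇒ keep positive
  λ: 154 + 35.523/60 = 154.5920500
  E → positive
Point 5:
  Lat: 1.346′ = 0.022433°; total 24.0224333
  hemisphere S, so the sign is −
  Longitude: 88 + 46.76/60 = 88.7793333
  W ⇒ negate
Point 6:
  Lat: 47.613′ = 0.793550°; total 0.7935500
  N ⇒ keep positive
  Lon: 3.2003′ = 0.053338°; total 0.0533383
  E → positive

1. -56.603470, -106.838050
2. -20.363700, -178.947375
3. -62.039402, 0.605925
4. 50.366583, 154.592050
5. -24.022433, -88.779333
6. 0.793550, 0.053338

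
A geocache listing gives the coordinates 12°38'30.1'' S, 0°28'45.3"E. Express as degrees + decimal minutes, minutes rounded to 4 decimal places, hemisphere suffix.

12° 38.5017′ S, 0° 28.7550′ E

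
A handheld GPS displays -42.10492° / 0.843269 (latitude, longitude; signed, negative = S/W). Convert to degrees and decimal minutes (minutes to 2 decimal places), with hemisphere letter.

42° 6.30′ S, 0° 50.60′ E

Latitude is negative → S; |value| = 42.104920
φ: minutes = (42.104920 − 42) × 60 = 6.2952
Lon: 0° + 0.843269 × 60 = 0° 50.5961′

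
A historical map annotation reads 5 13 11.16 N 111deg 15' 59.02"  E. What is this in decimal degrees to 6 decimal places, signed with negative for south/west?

Lat: 5 + 13/60 + 11.16/3600 = 5.2197667
N ⇒ keep positive
λ: 111 + 15/60 + 59.02/3600 = 111.2663944
E ⇒ keep positive

5.219767, 111.266394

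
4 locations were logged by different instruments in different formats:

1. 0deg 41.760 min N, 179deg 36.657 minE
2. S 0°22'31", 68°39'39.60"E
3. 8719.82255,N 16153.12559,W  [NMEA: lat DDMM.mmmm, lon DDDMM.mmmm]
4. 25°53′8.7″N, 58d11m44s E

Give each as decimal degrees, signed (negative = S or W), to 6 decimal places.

Point 1:
  φ: 0 + 41.76/60 = 0.6960000
  N → positive
  Lon: 36.657′ = 0.610950°; total 179.6109500
  E → positive
Point 2:
  φ: 0° + 22/60 + 31/3600 = 0 + 0.366667 + 0.008611 = 0.3752778
  S → negative
  Lon: 68 + 39/60 + 39.6/3600 = 68.6610000
  E → positive
Point 3:
  φ: degrees = first 2 digits = 87, minutes = 19.82255; 87 + 19.82255/60 = 87.3303758
  N ⇒ keep positive
  Longitude: degrees = first 3 digits = 161, minutes = 53.12559; 161 + 53.12559/60 = 161.8854265
  W ⇒ negate
Point 4:
  φ: 25° + 53/60 + 8.7/3600 = 25 + 0.883333 + 0.002417 = 25.8857500
  N → positive
  Longitude: 58° + 11/60 + 44/3600 = 58 + 0.183333 + 0.012222 = 58.1955556
  E → positive

1. 0.696000, 179.610950
2. -0.375278, 68.661000
3. 87.330376, -161.885427
4. 25.885750, 58.195556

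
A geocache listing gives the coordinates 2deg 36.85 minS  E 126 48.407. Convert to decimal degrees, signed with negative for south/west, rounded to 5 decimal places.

-2.61417, 126.80678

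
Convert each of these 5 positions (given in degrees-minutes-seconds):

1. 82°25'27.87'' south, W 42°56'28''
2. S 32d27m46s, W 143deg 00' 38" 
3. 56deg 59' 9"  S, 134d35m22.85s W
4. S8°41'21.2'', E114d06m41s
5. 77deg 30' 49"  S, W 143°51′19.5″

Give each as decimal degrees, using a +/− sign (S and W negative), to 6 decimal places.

1. -82.424408, -42.941111
2. -32.462778, -143.010556
3. -56.985833, -134.589681
4. -8.689222, 114.111389
5. -77.513611, -143.855417

Point 1:
  Lat: 82° + 25/60 + 27.87/3600 = 82 + 0.416667 + 0.007742 = 82.4244083
  S → negative
  λ: 56′ + 28″ = 56.46667′; 42 + 56.46667/60 = 42.9411111
  W ⇒ negate
Point 2:
  Lat: 32° + 27/60 + 46/3600 = 32 + 0.450000 + 0.012778 = 32.4627778
  S ⇒ negate
  Longitude: 143 + 0/60 + 38/3600 = 143.0105556
  hemisphere W, so the sign is −
Point 3:
  Latitude: 59′ + 9″ = 59.15000′; 56 + 59.15000/60 = 56.9858333
  S → negative
  Longitude: 134° + 35/60 + 22.85/3600 = 134 + 0.583333 + 0.006347 = 134.5896806
  W ⇒ negate
Point 4:
  Lat: 41′ + 21.2″ = 41.35333′; 8 + 41.35333/60 = 8.6892222
  S → negative
  λ: 6′ + 41″ = 6.68333′; 114 + 6.68333/60 = 114.1113889
  E ⇒ keep positive
Point 5:
  Latitude: 77° + 30/60 + 49/3600 = 77 + 0.500000 + 0.013611 = 77.5136111
  S → negative
  Longitude: 143° + 51/60 + 19.5/3600 = 143 + 0.850000 + 0.005417 = 143.8554167
  W → negative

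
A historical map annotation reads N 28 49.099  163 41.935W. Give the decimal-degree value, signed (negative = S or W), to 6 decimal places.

28.818317, -163.698917

φ: 49.099′ = 0.818317°; total 28.8183167
N → positive
Lon: 163 + 41.935/60 = 163.6989167
W ⇒ negate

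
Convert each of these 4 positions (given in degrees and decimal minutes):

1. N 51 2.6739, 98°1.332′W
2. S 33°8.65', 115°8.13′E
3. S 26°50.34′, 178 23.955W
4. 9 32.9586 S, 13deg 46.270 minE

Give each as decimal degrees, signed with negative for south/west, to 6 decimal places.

Point 1:
  φ: 51 + 2.6739/60 = 51.0445650
  N ⇒ keep positive
  λ: 1.332′ = 0.022200°; total 98.0222000
  W ⇒ negate
Point 2:
  φ: 33 + 8.65/60 = 33.1441667
  hemisphere S, so the sign is −
  Longitude: 8.13′ = 0.135500°; total 115.1355000
  E ⇒ keep positive
Point 3:
  Lat: 26 + 50.34/60 = 26.8390000
  S → negative
  Lon: 178 + 23.955/60 = 178.3992500
  W → negative
Point 4:
  Latitude: 9 + 32.9586/60 = 9.5493100
  S ⇒ negate
  Lon: 46.27′ = 0.771167°; total 13.7711667
  E ⇒ keep positive

1. 51.044565, -98.022200
2. -33.144167, 115.135500
3. -26.839000, -178.399250
4. -9.549310, 13.771167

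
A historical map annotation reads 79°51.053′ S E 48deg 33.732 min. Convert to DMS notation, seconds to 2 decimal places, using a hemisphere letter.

79°51′3.18″ S, 48°33′43.92″ E

Latitude: 51.05300′ → 51′ and 0.05300 × 60 = 3.1800″
Longitude: fractional minutes 0.73200 × 60 = 43.9200″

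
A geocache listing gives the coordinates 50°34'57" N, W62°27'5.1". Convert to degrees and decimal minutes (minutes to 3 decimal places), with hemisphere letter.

50° 34.950′ N, 62° 27.085′ W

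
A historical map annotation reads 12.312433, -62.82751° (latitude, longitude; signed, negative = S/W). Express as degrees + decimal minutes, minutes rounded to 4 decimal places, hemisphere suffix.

12° 18.7460′ N, 62° 49.6506′ W

Latitude: minutes = (12.312433 − 12) × 60 = 18.745980
Longitude is negative → W; |value| = 62.827510
λ: 62° + 0.827510 × 60 = 62° 49.650600′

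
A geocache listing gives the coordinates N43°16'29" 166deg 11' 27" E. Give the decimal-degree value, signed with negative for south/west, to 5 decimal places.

43.27472, 166.19083

Latitude: 16′ + 29″ = 16.48333′; 43 + 16.48333/60 = 43.274722
N ⇒ keep positive
Longitude: 166° + 11/60 + 27/3600 = 166 + 0.183333 + 0.007500 = 166.190833
E ⇒ keep positive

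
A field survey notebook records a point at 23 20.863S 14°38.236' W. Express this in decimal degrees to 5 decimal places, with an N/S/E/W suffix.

23.34772° S, 14.63727° W

φ: 23 + 20.863/60 = 23.347717
Lon: 14 + 38.236/60 = 14.637267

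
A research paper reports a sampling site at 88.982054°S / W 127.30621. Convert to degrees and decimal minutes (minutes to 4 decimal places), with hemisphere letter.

88° 58.9232′ S, 127° 18.3726′ W

φ: fractional part 0.982054 → 58.923240 minutes
Longitude: minutes = (127.306210 − 127) × 60 = 18.372600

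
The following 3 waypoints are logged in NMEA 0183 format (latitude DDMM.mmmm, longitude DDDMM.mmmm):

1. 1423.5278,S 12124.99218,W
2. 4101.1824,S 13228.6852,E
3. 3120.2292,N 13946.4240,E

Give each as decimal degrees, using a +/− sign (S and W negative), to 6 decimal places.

1. -14.392130, -121.416536
2. -41.019707, 132.478087
3. 31.337153, 139.773733

Point 1:
  Lat: degrees = first 2 digits = 14, minutes = 23.5278; 14 + 23.5278/60 = 14.3921300
  hemisphere S, so the sign is −
  λ: degrees = first 3 digits = 121, minutes = 24.99218; 121 + 24.99218/60 = 121.4165363
  W → negative
Point 2:
  Latitude: degrees = first 2 digits = 41, minutes = 1.1824; 41 + 1.1824/60 = 41.0197067
  S ⇒ negate
  Longitude: degrees = first 3 digits = 132, minutes = 28.6852; 132 + 28.6852/60 = 132.4780867
  E ⇒ keep positive
Point 3:
  Lat: split at 2 digits → 31° and 20.2292′; 31 + 20.2292/60 = 31.3371533
  N → positive
  λ: split at 3 digits → 139° and 46.424′; 139 + 46.424/60 = 139.7737333
  E ⇒ keep positive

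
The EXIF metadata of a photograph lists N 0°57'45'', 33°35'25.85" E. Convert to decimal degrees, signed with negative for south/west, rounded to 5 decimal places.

φ: 57′ + 45″ = 57.75000′; 0 + 57.75000/60 = 0.962500
N → positive
Lon: 33° + 35/60 + 25.85/3600 = 33 + 0.583333 + 0.007181 = 33.590514
E ⇒ keep positive

0.96250, 33.59051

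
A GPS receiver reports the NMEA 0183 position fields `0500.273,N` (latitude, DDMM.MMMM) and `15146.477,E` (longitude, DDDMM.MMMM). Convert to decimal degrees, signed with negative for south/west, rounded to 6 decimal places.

5.004550, 151.774617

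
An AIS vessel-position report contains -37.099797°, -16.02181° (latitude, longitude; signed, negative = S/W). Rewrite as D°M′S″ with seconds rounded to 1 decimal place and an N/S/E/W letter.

37°05′59.3″ S, 16°01′18.5″ W

Latitude is negative → S; |value| = 37.099797
Lat: whole degrees 37; 5.98782′ → 5′ and 59.269″
Longitude is negative → W; |value| = 16.021810
λ: 0.021810 × 60 = 1.30860′ → 1′, remainder × 60 = 18.516″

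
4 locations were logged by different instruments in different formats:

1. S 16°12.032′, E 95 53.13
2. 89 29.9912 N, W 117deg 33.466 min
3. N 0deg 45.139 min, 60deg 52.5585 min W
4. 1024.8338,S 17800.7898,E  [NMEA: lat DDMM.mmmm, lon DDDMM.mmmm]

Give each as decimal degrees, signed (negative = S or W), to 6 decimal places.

1. -16.200533, 95.885500
2. 89.499853, -117.557767
3. 0.752317, -60.875975
4. -10.413897, 178.013163

Point 1:
  Latitude: 16 + 12.032/60 = 16.2005333
  S → negative
  Lon: 53.13′ = 0.885500°; total 95.8855000
  E ⇒ keep positive
Point 2:
  φ: 89 + 29.9912/60 = 89.4998533
  N → positive
  Longitude: 33.466′ = 0.557767°; total 117.5577667
  hemisphere W, so the sign is −
Point 3:
  φ: 0 + 45.139/60 = 0.7523167
  N ⇒ keep positive
  Longitude: 60 + 52.5585/60 = 60.8759750
  W → negative
Point 4:
  Lat: degrees = first 2 digits = 10, minutes = 24.8338; 10 + 24.8338/60 = 10.4138967
  S → negative
  λ: split at 3 digits → 178° and 0.7898′; 178 + 0.7898/60 = 178.0131633
  E ⇒ keep positive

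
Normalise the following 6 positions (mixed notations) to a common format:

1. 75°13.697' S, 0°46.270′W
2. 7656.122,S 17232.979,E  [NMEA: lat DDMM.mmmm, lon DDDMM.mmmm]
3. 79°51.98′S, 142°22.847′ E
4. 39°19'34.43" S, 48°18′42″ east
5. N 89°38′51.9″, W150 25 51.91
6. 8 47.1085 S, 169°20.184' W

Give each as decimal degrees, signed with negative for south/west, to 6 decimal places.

Point 1:
  φ: 75 + 13.697/60 = 75.2282833
  hemisphere S, so the sign is −
  λ: 46.27′ = 0.771167°; total 0.7711667
  hemisphere W, so the sign is −
Point 2:
  φ: split at 2 digits → 76° and 56.122′; 76 + 56.122/60 = 76.9353667
  S ⇒ negate
  λ: degrees = first 3 digits = 172, minutes = 32.979; 172 + 32.979/60 = 172.5496500
  E ⇒ keep positive
Point 3:
  φ: 79 + 51.98/60 = 79.8663333
  S ⇒ negate
  Lon: 22.847′ = 0.380783°; total 142.3807833
  E → positive
Point 4:
  Latitude: 39° + 19/60 + 34.43/3600 = 39 + 0.316667 + 0.009564 = 39.3262306
  hemisphere S, so the sign is −
  Longitude: 48 + 18/60 + 42/3600 = 48.3116667
  E → positive
Point 5:
  φ: 89 + 38/60 + 51.9/3600 = 89.6477500
  N → positive
  Lon: 150° + 25/60 + 51.91/3600 = 150 + 0.416667 + 0.014419 = 150.4310861
  W → negative
Point 6:
  Lat: 47.1085′ = 0.785142°; total 8.7851417
  S ⇒ negate
  Lon: 169 + 20.184/60 = 169.3364000
  W ⇒ negate

1. -75.228283, -0.771167
2. -76.935367, 172.549650
3. -79.866333, 142.380783
4. -39.326231, 48.311667
5. 89.647750, -150.431086
6. -8.785142, -169.336400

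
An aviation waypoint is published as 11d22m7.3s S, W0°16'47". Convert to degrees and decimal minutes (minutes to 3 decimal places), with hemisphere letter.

Latitude: seconds/60 = 0.12167; minutes = 22 + 0.12167 = 22.12167
λ: seconds/60 = 0.78333; minutes = 16 + 0.78333 = 16.78333

11° 22.122′ S, 0° 16.783′ W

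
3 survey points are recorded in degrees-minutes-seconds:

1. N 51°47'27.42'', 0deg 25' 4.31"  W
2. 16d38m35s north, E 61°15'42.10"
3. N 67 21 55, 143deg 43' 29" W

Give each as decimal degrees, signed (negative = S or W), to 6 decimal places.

1. 51.790950, -0.417864
2. 16.643056, 61.261694
3. 67.365278, -143.724722

Point 1:
  Latitude: 51° + 47/60 + 27.42/3600 = 51 + 0.783333 + 0.007617 = 51.7909500
  N ⇒ keep positive
  λ: 0° + 25/60 + 4.31/3600 = 0 + 0.416667 + 0.001197 = 0.4178639
  hemisphere W, so the sign is −
Point 2:
  Latitude: 16 + 38/60 + 35/3600 = 16.6430556
  N ⇒ keep positive
  λ: 61° + 15/60 + 42.1/3600 = 61 + 0.250000 + 0.011694 = 61.2616944
  E → positive
Point 3:
  Latitude: 67° + 21/60 + 55/3600 = 67 + 0.350000 + 0.015278 = 67.3652778
  N → positive
  Longitude: 143 + 43/60 + 29/3600 = 143.7247222
  W ⇒ negate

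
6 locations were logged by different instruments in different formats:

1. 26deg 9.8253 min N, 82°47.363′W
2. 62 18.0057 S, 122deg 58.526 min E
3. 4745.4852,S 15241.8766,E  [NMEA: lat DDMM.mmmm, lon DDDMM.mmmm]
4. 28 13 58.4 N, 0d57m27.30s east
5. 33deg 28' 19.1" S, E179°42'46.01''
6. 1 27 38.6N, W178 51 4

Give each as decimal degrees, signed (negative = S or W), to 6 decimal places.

Point 1:
  Lat: 26 + 9.8253/60 = 26.1637550
  N → positive
  Lon: 47.363′ = 0.789383°; total 82.7893833
  W ⇒ negate
Point 2:
  Latitude: 62 + 18.0057/60 = 62.3000950
  S ⇒ negate
  Lon: 58.526′ = 0.975433°; total 122.9754333
  E ⇒ keep positive
Point 3:
  Lat: degrees = first 2 digits = 47, minutes = 45.4852; 47 + 45.4852/60 = 47.7580867
  hemisphere S, so the sign is −
  Lon: split at 3 digits → 152° and 41.8766′; 152 + 41.8766/60 = 152.6979433
  E ⇒ keep positive
Point 4:
  Latitude: 13′ + 58.4″ = 13.97333′; 28 + 13.97333/60 = 28.2328889
  N ⇒ keep positive
  λ: 0 + 57/60 + 27.3/3600 = 0.9575833
  E → positive
Point 5:
  φ: 33° + 28/60 + 19.1/3600 = 33 + 0.466667 + 0.005306 = 33.4719722
  S ⇒ negate
  Lon: 42′ + 46.01″ = 42.76683′; 179 + 42.76683/60 = 179.7127806
  E ⇒ keep positive
Point 6:
  Lat: 1 + 27/60 + 38.6/3600 = 1.4607222
  N → positive
  λ: 178° + 51/60 + 4/3600 = 178 + 0.850000 + 0.001111 = 178.8511111
  W → negative

1. 26.163755, -82.789383
2. -62.300095, 122.975433
3. -47.758087, 152.697943
4. 28.232889, 0.957583
5. -33.471972, 179.712781
6. 1.460722, -178.851111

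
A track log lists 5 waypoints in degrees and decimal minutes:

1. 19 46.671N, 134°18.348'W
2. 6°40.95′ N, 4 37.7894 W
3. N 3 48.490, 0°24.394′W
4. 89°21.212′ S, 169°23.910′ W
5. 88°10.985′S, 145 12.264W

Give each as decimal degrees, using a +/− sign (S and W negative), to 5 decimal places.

Point 1:
  Lat: 46.671′ = 0.777850°; total 19.777850
  N ⇒ keep positive
  Lon: 134 + 18.348/60 = 134.305800
  W → negative
Point 2:
  Latitude: 40.95′ = 0.682500°; total 6.682500
  N → positive
  Lon: 37.7894′ = 0.629823°; total 4.629823
  hemisphere W, so the sign is −
Point 3:
  Latitude: 3 + 48.49/60 = 3.808167
  N ⇒ keep positive
  Lon: 0 + 24.394/60 = 0.406567
  W → negative
Point 4:
  Lat: 89 + 21.212/60 = 89.353533
  S → negative
  λ: 169 + 23.91/60 = 169.398500
  W ⇒ negate
Point 5:
  φ: 10.985′ = 0.183083°; total 88.183083
  hemisphere S, so the sign is −
  Lon: 12.264′ = 0.204400°; total 145.204400
  W → negative

1. 19.77785, -134.30580
2. 6.68250, -4.62982
3. 3.80817, -0.40657
4. -89.35353, -169.39850
5. -88.18308, -145.20440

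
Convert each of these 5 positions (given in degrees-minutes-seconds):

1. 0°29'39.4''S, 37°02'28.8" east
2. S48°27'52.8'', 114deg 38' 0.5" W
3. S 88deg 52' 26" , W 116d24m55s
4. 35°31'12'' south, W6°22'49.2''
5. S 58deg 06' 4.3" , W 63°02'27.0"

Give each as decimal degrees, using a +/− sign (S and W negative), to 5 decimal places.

1. -0.49428, 37.04133
2. -48.46467, -114.63347
3. -88.87389, -116.41528
4. -35.52000, -6.38033
5. -58.10119, -63.04083

Point 1:
  Latitude: 0 + 29/60 + 39.4/3600 = 0.494278
  S ⇒ negate
  Lon: 37° + 2/60 + 28.8/3600 = 37 + 0.033333 + 0.008000 = 37.041333
  E → positive
Point 2:
  φ: 48° + 27/60 + 52.8/3600 = 48 + 0.450000 + 0.014667 = 48.464667
  S ⇒ negate
  Lon: 38′ + 0.5″ = 38.00833′; 114 + 38.00833/60 = 114.633472
  W → negative
Point 3:
  Lat: 88° + 52/60 + 26/3600 = 88 + 0.866667 + 0.007222 = 88.873889
  hemisphere S, so the sign is −
  λ: 116 + 24/60 + 55/3600 = 116.415278
  hemisphere W, so the sign is −
Point 4:
  φ: 31′ + 12″ = 31.20000′; 35 + 31.20000/60 = 35.520000
  S → negative
  Longitude: 6 + 22/60 + 49.2/3600 = 6.380333
  W ⇒ negate
Point 5:
  φ: 58 + 6/60 + 4.3/3600 = 58.101194
  hemisphere S, so the sign is −
  Longitude: 63 + 2/60 + 27/3600 = 63.040833
  W ⇒ negate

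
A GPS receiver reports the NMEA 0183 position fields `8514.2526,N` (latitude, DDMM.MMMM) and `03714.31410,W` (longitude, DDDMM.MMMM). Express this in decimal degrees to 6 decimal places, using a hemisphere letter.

85.237543° N, 37.238568° W

Lat: split at 2 digits → 85° and 14.2526′; 85 + 14.2526/60 = 85.2375433
λ: split at 3 digits → 037° and 14.3141′; 37 + 14.3141/60 = 37.2385683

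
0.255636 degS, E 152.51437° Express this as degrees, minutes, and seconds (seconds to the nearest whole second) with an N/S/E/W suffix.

Lat: 0.255636° → 15.33816′; 0.33816 × 60 = 20.29″
Lon: 0.514370° → 30.86220′; 0.86220 × 60 = 51.73″

0°15′20″ S, 152°30′52″ E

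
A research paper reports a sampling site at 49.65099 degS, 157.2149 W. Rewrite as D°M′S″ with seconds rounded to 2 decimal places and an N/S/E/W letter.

49°39′3.56″ S, 157°12′53.64″ W

Latitude: whole degrees 49; 39.05940′ → 39′ and 3.5640″
λ: 0.214900 × 60 = 12.89400′ → 12′, remainder × 60 = 53.6400″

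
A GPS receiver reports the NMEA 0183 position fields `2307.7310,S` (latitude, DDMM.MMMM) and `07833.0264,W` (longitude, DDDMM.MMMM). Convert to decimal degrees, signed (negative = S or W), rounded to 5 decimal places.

-23.12885, -78.55044

Latitude: degrees = first 2 digits = 23, minutes = 7.731; 23 + 7.731/60 = 23.128850
S → negative
Lon: split at 3 digits → 078° and 33.0264′; 78 + 33.0264/60 = 78.550440
W → negative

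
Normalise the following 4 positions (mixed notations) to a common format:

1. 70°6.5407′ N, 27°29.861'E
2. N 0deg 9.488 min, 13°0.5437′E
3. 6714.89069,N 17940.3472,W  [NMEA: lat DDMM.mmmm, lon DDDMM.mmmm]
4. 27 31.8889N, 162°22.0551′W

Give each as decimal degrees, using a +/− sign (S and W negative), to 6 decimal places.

1. 70.109012, 27.497683
2. 0.158133, 13.009062
3. 67.248178, -179.672453
4. 27.531482, -162.367585

Point 1:
  Latitude: 6.5407′ = 0.109012°; total 70.1090117
  N → positive
  Lon: 27 + 29.861/60 = 27.4976833
  E ⇒ keep positive
Point 2:
  Latitude: 9.488′ = 0.158133°; total 0.1581333
  N → positive
  λ: 13 + 0.5437/60 = 13.0090617
  E → positive
Point 3:
  Latitude: split at 2 digits → 67° and 14.89069′; 67 + 14.89069/60 = 67.2481782
  N ⇒ keep positive
  λ: degrees = first 3 digits = 179, minutes = 40.3472; 179 + 40.3472/60 = 179.6724533
  W → negative
Point 4:
  φ: 31.8889′ = 0.531482°; total 27.5314817
  N ⇒ keep positive
  Longitude: 162 + 22.0551/60 = 162.3675850
  hemisphere W, so the sign is −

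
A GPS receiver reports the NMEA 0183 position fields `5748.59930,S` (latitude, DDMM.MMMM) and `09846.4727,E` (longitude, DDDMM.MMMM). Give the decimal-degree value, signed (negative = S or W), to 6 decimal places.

φ: degrees = first 2 digits = 57, minutes = 48.5993; 57 + 48.5993/60 = 57.8099883
S → negative
Lon: split at 3 digits → 098° and 46.4727′; 98 + 46.4727/60 = 98.7745450
E → positive

-57.809988, 98.774545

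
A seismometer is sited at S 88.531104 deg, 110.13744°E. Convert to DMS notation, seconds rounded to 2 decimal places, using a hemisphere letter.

88°31′51.97″ S, 110°08′14.78″ E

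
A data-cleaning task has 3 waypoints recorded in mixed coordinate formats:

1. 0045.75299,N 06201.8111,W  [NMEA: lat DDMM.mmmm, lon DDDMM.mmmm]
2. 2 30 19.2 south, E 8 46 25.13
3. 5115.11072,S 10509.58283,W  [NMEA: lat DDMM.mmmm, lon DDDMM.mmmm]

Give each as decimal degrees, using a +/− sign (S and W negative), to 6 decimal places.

Point 1:
  Lat: degrees = first 2 digits = 0, minutes = 45.75299; 0 + 45.75299/60 = 0.7625498
  N ⇒ keep positive
  Lon: degrees = first 3 digits = 62, minutes = 1.8111; 62 + 1.8111/60 = 62.0301850
  W → negative
Point 2:
  Latitude: 30′ + 19.2″ = 30.32000′; 2 + 30.32000/60 = 2.5053333
  S ⇒ negate
  Lon: 8 + 46/60 + 25.13/3600 = 8.7736472
  E → positive
Point 3:
  Latitude: degrees = first 2 digits = 51, minutes = 15.11072; 51 + 15.11072/60 = 51.2518453
  hemisphere S, so the sign is −
  Lon: degrees = first 3 digits = 105, minutes = 9.58283; 105 + 9.58283/60 = 105.1597138
  hemisphere W, so the sign is −

1. 0.762550, -62.030185
2. -2.505333, 8.773647
3. -51.251845, -105.159714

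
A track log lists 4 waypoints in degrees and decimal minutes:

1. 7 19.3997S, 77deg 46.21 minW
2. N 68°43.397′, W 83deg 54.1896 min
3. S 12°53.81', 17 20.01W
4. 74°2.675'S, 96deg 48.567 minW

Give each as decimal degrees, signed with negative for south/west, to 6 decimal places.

1. -7.323328, -77.770167
2. 68.723283, -83.903160
3. -12.896833, -17.333500
4. -74.044583, -96.809450

Point 1:
  Latitude: 19.3997′ = 0.323328°; total 7.3233283
  hemisphere S, so the sign is −
  λ: 46.21′ = 0.770167°; total 77.7701667
  W ⇒ negate
Point 2:
  Lat: 43.397′ = 0.723283°; total 68.7232833
  N → positive
  Longitude: 54.1896′ = 0.903160°; total 83.9031600
  hemisphere W, so the sign is −
Point 3:
  φ: 53.81′ = 0.896833°; total 12.8968333
  S ⇒ negate
  Lon: 17 + 20.01/60 = 17.3335000
  W → negative
Point 4:
  Lat: 74 + 2.675/60 = 74.0445833
  S ⇒ negate
  Lon: 96 + 48.567/60 = 96.8094500
  hemisphere W, so the sign is −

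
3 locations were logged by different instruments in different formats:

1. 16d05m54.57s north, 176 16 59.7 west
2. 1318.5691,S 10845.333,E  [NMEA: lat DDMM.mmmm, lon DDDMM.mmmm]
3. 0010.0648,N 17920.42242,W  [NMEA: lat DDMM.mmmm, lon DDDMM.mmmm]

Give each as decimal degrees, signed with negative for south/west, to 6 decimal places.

1. 16.098492, -176.283250
2. -13.309485, 108.755550
3. 0.167747, -179.340374

Point 1:
  Lat: 16 + 5/60 + 54.57/3600 = 16.0984917
  N → positive
  Lon: 176° + 16/60 + 59.7/3600 = 176 + 0.266667 + 0.016583 = 176.2832500
  hemisphere W, so the sign is −
Point 2:
  Lat: degrees = first 2 digits = 13, minutes = 18.5691; 13 + 18.5691/60 = 13.3094850
  S → negative
  Longitude: degrees = first 3 digits = 108, minutes = 45.333; 108 + 45.333/60 = 108.7555500
  E → positive
Point 3:
  Latitude: degrees = first 2 digits = 0, minutes = 10.0648; 0 + 10.0648/60 = 0.1677467
  N ⇒ keep positive
  λ: split at 3 digits → 179° and 20.42242′; 179 + 20.42242/60 = 179.3403737
  W → negative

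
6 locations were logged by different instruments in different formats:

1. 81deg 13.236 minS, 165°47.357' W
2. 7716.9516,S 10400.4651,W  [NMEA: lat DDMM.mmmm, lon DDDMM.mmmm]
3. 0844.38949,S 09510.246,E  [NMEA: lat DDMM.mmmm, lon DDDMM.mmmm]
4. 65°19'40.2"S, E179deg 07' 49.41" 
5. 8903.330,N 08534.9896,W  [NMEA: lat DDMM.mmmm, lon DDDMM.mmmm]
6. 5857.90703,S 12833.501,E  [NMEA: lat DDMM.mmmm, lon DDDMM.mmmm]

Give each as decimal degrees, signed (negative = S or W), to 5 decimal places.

Point 1:
  Latitude: 13.236′ = 0.220600°; total 81.220600
  S → negative
  Longitude: 165 + 47.357/60 = 165.789283
  W ⇒ negate
Point 2:
  Lat: degrees = first 2 digits = 77, minutes = 16.9516; 77 + 16.9516/60 = 77.282527
  S ⇒ negate
  Longitude: degrees = first 3 digits = 104, minutes = 0.4651; 104 + 0.4651/60 = 104.007752
  W → negative
Point 3:
  Lat: degrees = first 2 digits = 8, minutes = 44.38949; 8 + 44.38949/60 = 8.739825
  hemisphere S, so the sign is −
  Lon: degrees = first 3 digits = 95, minutes = 10.246; 95 + 10.246/60 = 95.170767
  E → positive
Point 4:
  Lat: 19′ + 40.2″ = 19.67000′; 65 + 19.67000/60 = 65.327833
  S ⇒ negate
  λ: 179° + 7/60 + 49.41/3600 = 179 + 0.116667 + 0.013725 = 179.130392
  E → positive
Point 5:
  Latitude: split at 2 digits → 89° and 3.33′; 89 + 3.33/60 = 89.055500
  N → positive
  Longitude: split at 3 digits → 085° and 34.9896′; 85 + 34.9896/60 = 85.583160
  hemisphere W, so the sign is −
Point 6:
  Latitude: degrees = first 2 digits = 58, minutes = 57.90703; 58 + 57.90703/60 = 58.965117
  hemisphere S, so the sign is −
  Longitude: split at 3 digits → 128° and 33.501′; 128 + 33.501/60 = 128.558350
  E → positive

1. -81.22060, -165.78928
2. -77.28253, -104.00775
3. -8.73982, 95.17077
4. -65.32783, 179.13039
5. 89.05550, -85.58316
6. -58.96512, 128.55835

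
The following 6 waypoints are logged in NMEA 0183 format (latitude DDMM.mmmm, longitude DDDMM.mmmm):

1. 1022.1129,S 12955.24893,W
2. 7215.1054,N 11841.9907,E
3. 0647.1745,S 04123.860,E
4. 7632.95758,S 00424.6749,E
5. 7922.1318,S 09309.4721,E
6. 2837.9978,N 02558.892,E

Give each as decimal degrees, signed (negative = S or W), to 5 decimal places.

Point 1:
  Latitude: degrees = first 2 digits = 10, minutes = 22.1129; 10 + 22.1129/60 = 10.368548
  S ⇒ negate
  λ: split at 3 digits → 129° and 55.24893′; 129 + 55.24893/60 = 129.920816
  W → negative
Point 2:
  φ: degrees = first 2 digits = 72, minutes = 15.1054; 72 + 15.1054/60 = 72.251757
  N → positive
  Longitude: degrees = first 3 digits = 118, minutes = 41.9907; 118 + 41.9907/60 = 118.699845
  E ⇒ keep positive
Point 3:
  Latitude: split at 2 digits → 06° and 47.1745′; 6 + 47.1745/60 = 6.786242
  S ⇒ negate
  Lon: split at 3 digits → 041° and 23.86′; 41 + 23.86/60 = 41.397667
  E → positive
Point 4:
  φ: split at 2 digits → 76° and 32.95758′; 76 + 32.95758/60 = 76.549293
  S ⇒ negate
  λ: split at 3 digits → 004° and 24.6749′; 4 + 24.6749/60 = 4.411248
  E → positive
Point 5:
  Latitude: degrees = first 2 digits = 79, minutes = 22.1318; 79 + 22.1318/60 = 79.368863
  S ⇒ negate
  Lon: split at 3 digits → 093° and 9.4721′; 93 + 9.4721/60 = 93.157868
  E ⇒ keep positive
Point 6:
  φ: degrees = first 2 digits = 28, minutes = 37.9978; 28 + 37.9978/60 = 28.633297
  N → positive
  Lon: degrees = first 3 digits = 25, minutes = 58.892; 25 + 58.892/60 = 25.981533
  E ⇒ keep positive

1. -10.36855, -129.92082
2. 72.25176, 118.69985
3. -6.78624, 41.39767
4. -76.54929, 4.41125
5. -79.36886, 93.15787
6. 28.63330, 25.98153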